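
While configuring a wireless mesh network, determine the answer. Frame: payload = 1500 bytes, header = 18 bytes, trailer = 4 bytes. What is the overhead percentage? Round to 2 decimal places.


Given: payload = 1500 B, header = 18 B, trailer = 4 B
Overhead bytes = header + trailer = 18 + 4 = 22
Total frame = payload + overhead = 1500 + 22 = 1522
Overhead % = 22 / 1522 * 100 = 1.4455% -> 1.45% (2 dp)

1.45


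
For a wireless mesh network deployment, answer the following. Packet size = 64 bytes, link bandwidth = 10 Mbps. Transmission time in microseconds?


Given: packet = 64 bytes, bandwidth = 10 Mbps
Packet in bits = 64 * 8 = 512 bits
Bandwidth = 10 * 10^6 = 10000000 bps
Time = 512 / 10000000 seconds
Time in us = 512 * 10^6 / 10000000 = 51.2

51.2


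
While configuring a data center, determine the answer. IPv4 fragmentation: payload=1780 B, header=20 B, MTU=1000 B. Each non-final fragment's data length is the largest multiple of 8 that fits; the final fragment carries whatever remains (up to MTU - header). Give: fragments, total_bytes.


Max data per non-final fragment = floor((MTU - header)/8)*8 = floor((1000 - 20)/8)*8 = floor(980/8)*8 = 976 B
Final fragment needs no 8-byte alignment: it can carry up to MTU - header = 980 B
Non-final fragments needed = ceil((payload - 980) / 976) = ceil(800/976) = ceil(0.8197) = 1
Number of fragments = 1 + 1 = 2
Fragment sizes (data): 1 * 976 B + 804 B (last, 804 <= 980 OK)
Total bytes sent = payload + n_frags * header = 1780 + 2*20 = 1780 + 40 = 1820 B

2, 1820


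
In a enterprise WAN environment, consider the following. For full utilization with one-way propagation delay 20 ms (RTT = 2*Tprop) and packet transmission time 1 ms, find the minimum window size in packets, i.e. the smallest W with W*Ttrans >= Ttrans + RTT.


Given: Ttrans = 1 ms, RTT = 40 ms (= 2 * Tprop, Tprop = 20 ms)
Time until first ACK returns = Ttrans + RTT = 1 + 40 = 41 ms
Need W * Ttrans >= Ttrans + RTT  ->  W >= (Ttrans + RTT) / Ttrans
(Ttrans + RTT) / Ttrans = 41 / 1 = 41
W_min = ceil(41) = 41

41


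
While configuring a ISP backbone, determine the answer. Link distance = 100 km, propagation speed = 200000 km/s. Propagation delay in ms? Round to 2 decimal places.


Given: distance = 100 km, speed = 200000 km/s
Delay = distance / speed = 100 / 200000 seconds
Delay in ms = 100 * 1000 / 200000
Delay = 0.5000 ms
Rounded to 2 dp = 0.50 ms

0.50


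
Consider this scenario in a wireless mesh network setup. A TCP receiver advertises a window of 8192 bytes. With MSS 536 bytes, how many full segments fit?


Given: RWND = 8192 bytes, MSS = 536 bytes
Full segments = floor(RWND / MSS)
Full segments = floor(8192 / 536)
Full segments = floor(15.2836) = 15

15


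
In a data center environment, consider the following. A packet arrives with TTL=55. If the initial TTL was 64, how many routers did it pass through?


Given: initial TTL = 64, received TTL = 55
Hops = initial TTL - received TTL
Hops = 64 - 55 = 9

9


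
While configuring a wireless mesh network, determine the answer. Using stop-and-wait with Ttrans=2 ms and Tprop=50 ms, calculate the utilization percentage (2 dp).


Given: Ttrans = 2 ms, Tprop = 50 ms
RTT = 2 * Tprop = 2 * 50 = 100 ms
U = Ttrans / (Ttrans + RTT)
U = 2 / (2 + 100)
U = 2 / 102 = 0.019608
U% = 1.96%

1.96


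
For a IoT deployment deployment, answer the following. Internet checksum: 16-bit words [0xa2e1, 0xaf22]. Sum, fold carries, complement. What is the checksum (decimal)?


Given words: [0xa2e1, 0xaf22]
Step 1: Sum all words
Raw sum = 41697 + 44834 = 86531
Step 2: Fold carry: (20995 + 1) = 20996
One's complement = ~20996 & 0xFFFF = 44539

44539


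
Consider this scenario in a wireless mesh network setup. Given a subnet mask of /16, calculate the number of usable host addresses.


Given: subnet mask /16
Host bits = 32 - 16 = 16
Total addresses = 2^16 = 65536
Usable hosts = 65536 - 2 (network + broadcast) = 65534

65534


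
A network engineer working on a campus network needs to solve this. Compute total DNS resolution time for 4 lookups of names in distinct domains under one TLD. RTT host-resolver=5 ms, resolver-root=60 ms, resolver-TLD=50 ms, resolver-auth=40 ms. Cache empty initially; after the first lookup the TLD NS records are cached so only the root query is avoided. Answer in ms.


Lookup 1 (cold cache): local + root + TLD + auth = 5 + 60 + 50 + 40 = 155 ms
Lookups 2..4 (TLD NS cached -> skip root; new domain -> still ask TLD and auth): local + TLD + auth = 5 + 50 + 40 = 95 ms each
Remaining 3 lookups: 3 * 95 = 285 ms
Total = 155 + 285 = 440 ms

440


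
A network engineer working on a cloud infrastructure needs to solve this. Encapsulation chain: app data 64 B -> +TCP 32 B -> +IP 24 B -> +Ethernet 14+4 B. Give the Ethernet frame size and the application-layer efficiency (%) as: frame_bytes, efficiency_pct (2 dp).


TCP segment = 64 + 32 = 96 B
IP packet = 96 + 24 = 120 B
Ethernet frame = 120 + 14 + 4 = 138 B
Efficiency = app / frame = 64 / 138 = 0.463768 = 46.3768% -> 46.38% (2 dp)

138, 46.38


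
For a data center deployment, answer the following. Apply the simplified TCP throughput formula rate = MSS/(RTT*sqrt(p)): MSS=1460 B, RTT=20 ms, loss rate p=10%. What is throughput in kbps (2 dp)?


Given: MSS = 1460 bytes, RTT = 20 ms, loss = 10%
RTT in seconds = 20 / 1000 = 0.02
Loss rate = 10% = 0.1
sqrt(loss) = sqrt(0.1) = 0.316227766017
Throughput (bytes/s) = 1460 / (0.02 * 0.316227766017) = 230846.2692
Throughput (kbps) = 230846.2692 * 8 / 1000 = 1846.770154 -> 1846.77 kbps (2 dp)

1846.77


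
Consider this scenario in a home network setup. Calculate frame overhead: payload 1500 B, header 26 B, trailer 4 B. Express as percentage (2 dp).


Given: payload = 1500 B, header = 26 B, trailer = 4 B
Overhead bytes = header + trailer = 26 + 4 = 30
Total frame = payload + overhead = 1500 + 30 = 1530
Overhead % = 30 / 1530 * 100 = 1.9608% -> 1.96% (2 dp)

1.96


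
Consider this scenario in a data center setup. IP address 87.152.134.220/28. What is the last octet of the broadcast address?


Given: IP = 87.152.134.220, prefix = /28
Host bits = 32 - 28 = 4
Network last octet = 220 AND mask = 208
Host part size = 2^4 - 1 = 15
Broadcast last octet = 208 OR 15 = 223

223


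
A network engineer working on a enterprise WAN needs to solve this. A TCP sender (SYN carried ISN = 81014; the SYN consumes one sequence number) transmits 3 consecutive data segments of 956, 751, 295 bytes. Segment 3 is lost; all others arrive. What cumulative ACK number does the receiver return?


SYN uses sequence number 81014; first data byte = ISN + 1 = 81015.
Segment 1: SEQ = 81015, len = 956 B, covers [81015, 81970]
Segment 2: SEQ = 81971, len = 751 B, covers [81971, 82721]
Segment 3: SEQ = 82722, len = 295 B, covers [82722, 83016] [LOST]
In-order data received: bytes [81015, 82721] (segments 1..2).
Segment 3 missing -> gap begins at byte 82722.
Cumulative ACK = next expected in-order byte = 81015 + 956 + 751 = 82722

82722


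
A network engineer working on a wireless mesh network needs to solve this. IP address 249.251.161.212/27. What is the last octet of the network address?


Given: IP = 249.251.161.212, prefix = /27
Subnet mask = 255.255.255.224
Last octet of IP: 212
Last octet of mask: 224
Network last octet = 212 AND 224 = 192

192


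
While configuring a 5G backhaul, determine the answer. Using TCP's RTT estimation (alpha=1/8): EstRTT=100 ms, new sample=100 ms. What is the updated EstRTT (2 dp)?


Given: EstRTT = 100 ms, SampleRTT = 100 ms, alpha = 1/8
New EstRTT = (1 - alpha) * EstRTT + alpha * SampleRTT
(7/8) * 100 = 87.5
(1/8) * 100 = 12.5
New EstRTT = 87.5 + 12.5 = 100 ms -> 100.00 ms (2 dp)

100.00


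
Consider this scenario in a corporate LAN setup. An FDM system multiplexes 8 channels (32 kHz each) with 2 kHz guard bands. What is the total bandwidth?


Given: 8 channels, 32 kHz each, guard = 2 kHz
Channel bandwidth = 8 * 32 = 256 kHz
Guard bands = 7 gaps * 2 kHz = 14 kHz
Total = 256 + 14 = 270 kHz

270


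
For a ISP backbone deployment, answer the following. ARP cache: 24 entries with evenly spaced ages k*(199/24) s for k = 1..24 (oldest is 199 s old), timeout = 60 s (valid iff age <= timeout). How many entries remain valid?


Ages are k * 199/24 s for k = 1..24 (spacing = 8.2917 s).
Entry k is valid iff k * 199/24 <= 60 iff k <= 24 * 60 / 199 = 7.2362
n_valid = floor(7.2362) = 7
(n_stale = 24 - 7 = 17)

7


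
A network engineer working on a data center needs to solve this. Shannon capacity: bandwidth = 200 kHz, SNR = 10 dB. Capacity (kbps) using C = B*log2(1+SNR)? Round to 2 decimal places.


Given: B = 200 kHz, SNR = 10 dB
SNR linear = 10^(10/10) = 10
1 + SNR = 11
log2(11) = 3.4594316186
C = 200 * 1000 * 3.4594316186 = 691886.3237 bps
C = 691.886324 kbps -> 691.89 kbps (2 dp)

691.89


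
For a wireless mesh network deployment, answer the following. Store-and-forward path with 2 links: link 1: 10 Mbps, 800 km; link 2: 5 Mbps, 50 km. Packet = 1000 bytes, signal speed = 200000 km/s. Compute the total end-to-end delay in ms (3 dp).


Packet = 1000 bytes = 8000 bits. Store-and-forward: sum (t_trans + t_prop) per link.
Link 1: t_trans = 8000/(10*10^6) s = 0.8000 ms; t_prop = 800/200000 s = 4.0000 ms; subtotal = 4.8000 ms
Link 2: t_trans = 8000/(5*10^6) s = 1.6000 ms; t_prop = 50/200000 s = 0.2500 ms; subtotal = 1.8500 ms
End-to-end = 4.8000 + 1.8500 = 6.6500 ms -> 6.650 ms (3 dp)

6.650


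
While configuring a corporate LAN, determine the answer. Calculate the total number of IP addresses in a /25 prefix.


Given: CIDR prefix /25
Host bits = 32 - 25 = 7
Total addresses = 2^7 = 128

128


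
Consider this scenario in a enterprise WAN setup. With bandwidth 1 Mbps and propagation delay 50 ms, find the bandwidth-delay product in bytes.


Given: bandwidth = 1 Mbps, delay = 50 ms
BDP in bits = 1 * 10^6 * 50 / 1000
BDP in bits = 50000
BDP in bytes = 50000 / 8 = 6250

6250


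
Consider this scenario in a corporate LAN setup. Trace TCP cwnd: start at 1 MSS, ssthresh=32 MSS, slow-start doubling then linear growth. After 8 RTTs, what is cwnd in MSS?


RTT 0: cwnd = 1 MSS (initial)
RTT 1: cwnd = 2 MSS (slow start, doubled)
RTT 2: cwnd = 4 MSS (slow start, doubled)
RTT 3: cwnd = 8 MSS (slow start, doubled)
RTT 4: cwnd = 16 MSS (slow start, doubled)
RTT 5: cwnd = 32 MSS (slow start, doubled)
RTT 6: cwnd = 33 MSS (congestion avoidance, +1)
RTT 7: cwnd = 34 MSS (congestion avoidance, +1)
RTT 8: cwnd = 35 MSS (congestion avoidance, +1)

35


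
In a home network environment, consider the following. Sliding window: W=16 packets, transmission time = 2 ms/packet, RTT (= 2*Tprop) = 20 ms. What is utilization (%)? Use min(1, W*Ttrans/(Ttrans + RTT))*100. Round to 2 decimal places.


Given: W = 16, Ttrans = 2 ms, RTT = 20 ms (= 2 * Tprop, Tprop = 10 ms)
Cycle time = Ttrans + RTT = 2 + 20 = 22 ms (first packet sent until its ACK returns)
W * Ttrans = 16 * 2 = 32 ms of sending per cycle
W * Ttrans / (Ttrans + RTT) = 32 / 22 = 1.454545
U = min(1, 1.454545) = 1.000000
U% = 100.00%

100.00


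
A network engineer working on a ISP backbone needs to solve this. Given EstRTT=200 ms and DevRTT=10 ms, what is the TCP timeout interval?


Given: EstRTT = 200 ms, DevRTT = 10 ms
Timeout = EstRTT + 4 * DevRTT
4 * DevRTT = 4 * 10 = 40
Timeout = 200 + 40 = 240 ms

240


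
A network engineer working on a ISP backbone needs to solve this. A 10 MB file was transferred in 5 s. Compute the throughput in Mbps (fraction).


Given: file = 10 MB, time = 5 s
File in Mb = 10 * 8 = 80 Mb
Throughput = 80 / 5 Mbps
Throughput = 16 Mbps

16


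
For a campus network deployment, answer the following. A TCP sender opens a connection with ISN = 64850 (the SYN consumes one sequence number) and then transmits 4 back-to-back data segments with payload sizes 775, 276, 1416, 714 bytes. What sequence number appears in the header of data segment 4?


The SYN occupies sequence number ISN = 64850, so the first data byte is ISN + 1 = 64851.
SEQ of data segment i = (ISN + 1) + sum of payload sizes of segments 1..i-1.
Segment 1: SEQ = 64851, payload = 775 bytes
Segment 2: SEQ = 65626, payload = 276 bytes
Segment 3: SEQ = 65902, payload = 1416 bytes
Segment 4: SEQ = 67318, payload = 714 bytes
SEQ of segment 4 = 64851 + 775 + 276 + 1416 = 67318

67318


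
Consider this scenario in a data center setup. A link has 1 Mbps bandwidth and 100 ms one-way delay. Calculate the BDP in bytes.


Given: bandwidth = 1 Mbps, delay = 100 ms
BDP in bits = 1 * 10^6 * 100 / 1000
BDP in bits = 100000
BDP in bytes = 100000 / 8 = 12500

12500


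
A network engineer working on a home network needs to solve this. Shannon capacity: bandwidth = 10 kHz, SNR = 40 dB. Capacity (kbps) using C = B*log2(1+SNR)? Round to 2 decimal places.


Given: B = 10 kHz, SNR = 40 dB
SNR linear = 10^(40/10) = 10000
1 + SNR = 10001
log2(10001) = 13.2878566418
C = 10 * 1000 * 13.2878566418 = 132878.5664 bps
C = 132.878566 kbps -> 132.88 kbps (2 dp)

132.88


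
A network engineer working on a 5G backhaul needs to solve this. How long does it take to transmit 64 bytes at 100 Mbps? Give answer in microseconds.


Given: packet = 64 bytes, bandwidth = 100 Mbps
Packet in bits = 64 * 8 = 512 bits
Bandwidth = 100 * 10^6 = 100000000 bps
Time = 512 / 100000000 seconds
Time in us = 512 * 10^6 / 100000000 = 5.12

5.12


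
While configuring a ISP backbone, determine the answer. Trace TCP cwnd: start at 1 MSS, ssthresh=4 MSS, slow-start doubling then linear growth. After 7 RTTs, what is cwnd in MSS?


RTT 0: cwnd = 1 MSS (initial)
RTT 1: cwnd = 2 MSS (slow start, doubled)
RTT 2: cwnd = 4 MSS (slow start, doubled)
RTT 3: cwnd = 5 MSS (congestion avoidance, +1)
RTT 4: cwnd = 6 MSS (congestion avoidance, +1)
RTT 5: cwnd = 7 MSS (congestion avoidance, +1)
RTT 6: cwnd = 8 MSS (congestion avoidance, +1)
RTT 7: cwnd = 9 MSS (congestion avoidance, +1)

9


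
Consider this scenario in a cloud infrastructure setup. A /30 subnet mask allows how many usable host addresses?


Given: subnet mask /30
Host bits = 32 - 30 = 2
Total addresses = 2^2 = 4
Usable hosts = 4 - 2 (network + broadcast) = 2

2


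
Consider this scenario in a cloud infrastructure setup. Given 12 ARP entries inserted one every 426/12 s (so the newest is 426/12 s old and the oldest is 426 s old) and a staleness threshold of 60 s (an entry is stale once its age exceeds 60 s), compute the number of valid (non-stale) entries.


Ages are k * 426/12 s for k = 1..12 (spacing = 35.5000 s).
Entry k is valid iff k * 426/12 <= 60 iff k <= 12 * 60 / 426 = 1.6901
n_valid = floor(1.6901) = 1
(n_stale = 12 - 1 = 11)

1


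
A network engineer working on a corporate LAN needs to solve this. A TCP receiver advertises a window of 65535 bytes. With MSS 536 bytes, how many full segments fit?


Given: RWND = 65535 bytes, MSS = 536 bytes
Full segments = floor(RWND / MSS)
Full segments = floor(65535 / 536)
Full segments = floor(122.2668) = 122

122


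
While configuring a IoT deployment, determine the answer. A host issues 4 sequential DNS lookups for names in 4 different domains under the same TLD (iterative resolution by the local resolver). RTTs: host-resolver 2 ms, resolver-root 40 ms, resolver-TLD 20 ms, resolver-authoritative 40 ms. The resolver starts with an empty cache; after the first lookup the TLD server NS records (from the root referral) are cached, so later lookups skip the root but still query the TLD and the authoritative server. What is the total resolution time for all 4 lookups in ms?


Lookup 1 (cold cache): local + root + TLD + auth = 2 + 40 + 20 + 40 = 102 ms
Lookups 2..4 (TLD NS cached -> skip root; new domain -> still ask TLD and auth): local + TLD + auth = 2 + 20 + 40 = 62 ms each
Remaining 3 lookups: 3 * 62 = 186 ms
Total = 102 + 186 = 288 ms

288


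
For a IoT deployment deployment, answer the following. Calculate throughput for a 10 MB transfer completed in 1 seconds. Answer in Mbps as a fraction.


Given: file = 10 MB, time = 1 s
File in Mb = 10 * 8 = 80 Mb
Throughput = 80 / 1 Mbps
Throughput = 80 Mbps

80


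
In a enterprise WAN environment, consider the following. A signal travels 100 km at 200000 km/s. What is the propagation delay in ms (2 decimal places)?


Given: distance = 100 km, speed = 200000 km/s
Delay = distance / speed = 100 / 200000 seconds
Delay in ms = 100 * 1000 / 200000
Delay = 0.5000 ms
Rounded to 2 dp = 0.50 ms

0.50


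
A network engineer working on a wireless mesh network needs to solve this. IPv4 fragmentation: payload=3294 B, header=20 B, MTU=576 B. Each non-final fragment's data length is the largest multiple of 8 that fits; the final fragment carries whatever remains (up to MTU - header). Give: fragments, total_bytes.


Max data per non-final fragment = floor((MTU - header)/8)*8 = floor((576 - 20)/8)*8 = floor(556/8)*8 = 552 B
Final fragment needs no 8-byte alignment: it can carry up to MTU - header = 556 B
Non-final fragments needed = ceil((payload - 556) / 552) = ceil(2738/552) = ceil(4.9601) = 5
Number of fragments = 5 + 1 = 6
Fragment sizes (data): 5 * 552 B + 534 B (last, 534 <= 556 OK)
Total bytes sent = payload + n_frags * header = 3294 + 6*20 = 3294 + 120 = 3414 B

6, 3414


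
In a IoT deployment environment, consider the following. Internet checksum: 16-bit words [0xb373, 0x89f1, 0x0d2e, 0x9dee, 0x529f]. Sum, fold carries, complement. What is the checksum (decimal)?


Given words: [0xb373, 0x89f1, 0x0d2e, 0x9dee, 0x529f]
Step 1: Sum all words
Raw sum = 45939 + 35313 + 3374 + 40430 + 21151 = 146207
Step 2: Fold carry: (15135 + 2) = 15137
One's complement = ~15137 & 0xFFFF = 50398

50398


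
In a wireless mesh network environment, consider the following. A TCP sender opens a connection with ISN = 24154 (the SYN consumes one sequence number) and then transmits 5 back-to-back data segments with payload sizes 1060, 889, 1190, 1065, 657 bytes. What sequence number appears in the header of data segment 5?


The SYN occupies sequence number ISN = 24154, so the first data byte is ISN + 1 = 24155.
SEQ of data segment i = (ISN + 1) + sum of payload sizes of segments 1..i-1.
Segment 1: SEQ = 24155, payload = 1060 bytes
Segment 2: SEQ = 25215, payload = 889 bytes
Segment 3: SEQ = 26104, payload = 1190 bytes
Segment 4: SEQ = 27294, payload = 1065 bytes
Segment 5: SEQ = 28359, payload = 657 bytes
SEQ of segment 5 = 24155 + 1060 + 889 + 1190 + 1065 = 28359

28359


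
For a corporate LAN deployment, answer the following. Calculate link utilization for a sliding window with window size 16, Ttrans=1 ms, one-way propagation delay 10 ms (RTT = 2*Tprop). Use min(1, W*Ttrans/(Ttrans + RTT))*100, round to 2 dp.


Given: W = 16, Ttrans = 1 ms, RTT = 20 ms (= 2 * Tprop, Tprop = 10 ms)
Cycle time = Ttrans + RTT = 1 + 20 = 21 ms (first packet sent until its ACK returns)
W * Ttrans = 16 * 1 = 16 ms of sending per cycle
W * Ttrans / (Ttrans + RTT) = 16 / 21 = 0.761905
U = min(1, 0.761905) = 0.761905
U% = 76.19%

76.19


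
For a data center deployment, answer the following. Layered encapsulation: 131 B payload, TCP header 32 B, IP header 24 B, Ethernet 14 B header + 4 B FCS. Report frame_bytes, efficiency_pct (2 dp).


TCP segment = 131 + 32 = 163 B
IP packet = 163 + 24 = 187 B
Ethernet frame = 187 + 14 + 4 = 205 B
Efficiency = app / frame = 131 / 205 = 0.639024 = 63.9024% -> 63.90% (2 dp)

205, 63.90


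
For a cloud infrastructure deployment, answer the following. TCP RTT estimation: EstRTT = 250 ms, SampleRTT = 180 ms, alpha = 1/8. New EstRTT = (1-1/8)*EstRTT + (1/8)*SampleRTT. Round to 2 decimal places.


Given: EstRTT = 250 ms, SampleRTT = 180 ms, alpha = 1/8
New EstRTT = (1 - alpha) * EstRTT + alpha * SampleRTT
(7/8) * 250 = 218.75
(1/8) * 180 = 22.5
New EstRTT = 218.75 + 22.5 = 241.25 ms -> 241.25 ms (2 dp)

241.25


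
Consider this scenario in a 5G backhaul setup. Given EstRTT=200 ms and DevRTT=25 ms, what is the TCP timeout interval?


Given: EstRTT = 200 ms, DevRTT = 25 ms
Timeout = EstRTT + 4 * DevRTT
4 * DevRTT = 4 * 25 = 100
Timeout = 200 + 100 = 300 ms

300


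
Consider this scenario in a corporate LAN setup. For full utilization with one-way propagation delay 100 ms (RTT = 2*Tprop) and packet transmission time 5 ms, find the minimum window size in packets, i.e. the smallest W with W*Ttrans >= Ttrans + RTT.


Given: Ttrans = 5 ms, RTT = 200 ms (= 2 * Tprop, Tprop = 100 ms)
Time until first ACK returns = Ttrans + RTT = 5 + 200 = 205 ms
Need W * Ttrans >= Ttrans + RTT  ->  W >= (Ttrans + RTT) / Ttrans
(Ttrans + RTT) / Ttrans = 205 / 5 = 41
W_min = ceil(41) = 41

41


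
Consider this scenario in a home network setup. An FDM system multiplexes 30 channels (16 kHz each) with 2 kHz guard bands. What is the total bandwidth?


Given: 30 channels, 16 kHz each, guard = 2 kHz
Channel bandwidth = 30 * 16 = 480 kHz
Guard bands = 29 gaps * 2 kHz = 58 kHz
Total = 480 + 58 = 538 kHz

538


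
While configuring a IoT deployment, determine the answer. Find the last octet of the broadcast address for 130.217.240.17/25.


Given: IP = 130.217.240.17, prefix = /25
Host bits = 32 - 25 = 7
Network last octet = 17 AND mask = 0
Host part size = 2^7 - 1 = 127
Broadcast last octet = 0 OR 127 = 127

127


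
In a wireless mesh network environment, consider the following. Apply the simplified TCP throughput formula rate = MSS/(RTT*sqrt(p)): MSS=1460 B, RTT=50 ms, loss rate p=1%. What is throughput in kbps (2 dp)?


Given: MSS = 1460 bytes, RTT = 50 ms, loss = 1%
RTT in seconds = 50 / 1000 = 0.05
Loss rate = 1% = 0.01
sqrt(loss) = sqrt(0.01) = 0.1
Throughput (bytes/s) = 1460 / (0.05 * 0.1) = 292000.0000
Throughput (kbps) = 292000.0000 * 8 / 1000 = 2336.000000 -> 2336.00 kbps (2 dp)

2336.00


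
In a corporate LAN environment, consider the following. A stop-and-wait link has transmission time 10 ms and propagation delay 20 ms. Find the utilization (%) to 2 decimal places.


Given: Ttrans = 10 ms, Tprop = 20 ms
RTT = 2 * Tprop = 2 * 20 = 40 ms
U = Ttrans / (Ttrans + RTT)
U = 10 / (10 + 40)
U = 10 / 50 = 0.2
U% = 20.00%

20.00


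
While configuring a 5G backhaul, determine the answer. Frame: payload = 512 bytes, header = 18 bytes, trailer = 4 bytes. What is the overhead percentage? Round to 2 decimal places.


Given: payload = 512 B, header = 18 B, trailer = 4 B
Overhead bytes = header + trailer = 18 + 4 = 22
Total frame = payload + overhead = 512 + 22 = 534
Overhead % = 22 / 534 * 100 = 4.1199% -> 4.12% (2 dp)

4.12


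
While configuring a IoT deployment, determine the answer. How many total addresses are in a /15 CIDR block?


Given: CIDR prefix /15
Host bits = 32 - 15 = 17
Total addresses = 2^17 = 131072

131072


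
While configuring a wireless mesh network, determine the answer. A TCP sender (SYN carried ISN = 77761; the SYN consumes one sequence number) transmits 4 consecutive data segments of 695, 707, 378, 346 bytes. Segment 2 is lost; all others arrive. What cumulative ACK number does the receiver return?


SYN uses sequence number 77761; first data byte = ISN + 1 = 77762.
Segment 1: SEQ = 77762, len = 695 B, covers [77762, 78456]
Segment 2: SEQ = 78457, len = 707 B, covers [78457, 79163] [LOST]
Segment 3: SEQ = 79164, len = 378 B, covers [79164, 79541]
Segment 4: SEQ = 79542, len = 346 B, covers [79542, 79887]
In-order data received: bytes [77762, 78456] (segments 1..1).
Segment 2 missing -> gap begins at byte 78457; later segments buffered out of order.
Cumulative ACK = next expected in-order byte = 77762 + 695 = 78457

78457


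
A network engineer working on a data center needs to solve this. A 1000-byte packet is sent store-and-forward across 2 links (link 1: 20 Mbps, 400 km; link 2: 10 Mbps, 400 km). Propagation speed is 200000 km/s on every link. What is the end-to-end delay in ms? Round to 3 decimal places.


Packet = 1000 bytes = 8000 bits. Store-and-forward: sum (t_trans + t_prop) per link.
Link 1: t_trans = 8000/(20*10^6) s = 0.4000 ms; t_prop = 400/200000 s = 2.0000 ms; subtotal = 2.4000 ms
Link 2: t_trans = 8000/(10*10^6) s = 0.8000 ms; t_prop = 400/200000 s = 2.0000 ms; subtotal = 2.8000 ms
End-to-end = 2.4000 + 2.8000 = 5.2000 ms -> 5.200 ms (3 dp)

5.200


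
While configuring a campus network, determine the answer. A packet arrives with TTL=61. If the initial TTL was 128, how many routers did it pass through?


Given: initial TTL = 128, received TTL = 61
Hops = initial TTL - received TTL
Hops = 128 - 61 = 67

67


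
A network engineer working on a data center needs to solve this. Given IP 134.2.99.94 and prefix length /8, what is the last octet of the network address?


Given: IP = 134.2.99.94, prefix = /8
Subnet mask = 255.0.0.0
Last octet of IP: 94
Last octet of mask: 0
Network last octet = 94 AND 0 = 0

0


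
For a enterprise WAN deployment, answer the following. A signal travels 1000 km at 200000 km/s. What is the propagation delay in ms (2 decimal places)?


Given: distance = 1000 km, speed = 200000 km/s
Delay = distance / speed = 1000 / 200000 seconds
Delay in ms = 1000 * 1000 / 200000
Delay = 5.0000 ms
Rounded to 2 dp = 5.00 ms

5.00


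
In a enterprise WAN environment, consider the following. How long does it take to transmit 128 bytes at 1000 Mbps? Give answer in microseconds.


Given: packet = 128 bytes, bandwidth = 1000 Mbps
Packet in bits = 128 * 8 = 1024 bits
Bandwidth = 1000 * 10^6 = 1000000000 bps
Time = 1024 / 1000000000 seconds
Time in us = 1024 * 10^6 / 1000000000 = 1.024

1.024


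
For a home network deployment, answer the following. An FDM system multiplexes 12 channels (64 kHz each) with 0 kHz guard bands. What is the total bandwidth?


Given: 12 channels, 64 kHz each, guard = 0 kHz
Channel bandwidth = 12 * 64 = 768 kHz
Guard bands = 11 gaps * 0 kHz = 0 kHz
Total = 768 + 0 = 768 kHz

768


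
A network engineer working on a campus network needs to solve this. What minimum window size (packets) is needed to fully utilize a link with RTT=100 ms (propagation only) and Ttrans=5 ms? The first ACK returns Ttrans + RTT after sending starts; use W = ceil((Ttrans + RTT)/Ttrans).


Given: Ttrans = 5 ms, RTT = 100 ms (= 2 * Tprop, Tprop = 50 ms)
Time until first ACK returns = Ttrans + RTT = 5 + 100 = 105 ms
Need W * Ttrans >= Ttrans + RTT  ->  W >= (Ttrans + RTT) / Ttrans
(Ttrans + RTT) / Ttrans = 105 / 5 = 21
W_min = ceil(21) = 21

21


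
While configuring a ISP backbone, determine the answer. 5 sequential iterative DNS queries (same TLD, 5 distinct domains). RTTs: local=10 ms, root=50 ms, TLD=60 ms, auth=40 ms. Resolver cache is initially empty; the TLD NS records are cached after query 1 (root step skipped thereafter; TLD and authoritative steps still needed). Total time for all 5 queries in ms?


Lookup 1 (cold cache): local + root + TLD + auth = 10 + 50 + 60 + 40 = 160 ms
Lookups 2..5 (TLD NS cached -> skip root; new domain -> still ask TLD and auth): local + TLD + auth = 10 + 60 + 40 = 110 ms each
Remaining 4 lookups: 4 * 110 = 440 ms
Total = 160 + 440 = 600 ms

600


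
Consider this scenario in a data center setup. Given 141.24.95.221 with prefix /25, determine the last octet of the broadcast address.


Given: IP = 141.24.95.221, prefix = /25
Host bits = 32 - 25 = 7
Network last octet = 221 AND mask = 128
Host part size = 2^7 - 1 = 127
Broadcast last octet = 128 OR 127 = 255

255


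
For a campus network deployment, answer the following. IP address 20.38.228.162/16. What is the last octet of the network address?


Given: IP = 20.38.228.162, prefix = /16
Subnet mask = 255.255.0.0
Last octet of IP: 162
Last octet of mask: 0
Network last octet = 162 AND 0 = 0

0


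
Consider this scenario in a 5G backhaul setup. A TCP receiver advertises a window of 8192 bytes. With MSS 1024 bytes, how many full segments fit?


Given: RWND = 8192 bytes, MSS = 1024 bytes
Full segments = floor(RWND / MSS)
Full segments = floor(8192 / 1024)
Full segments = floor(8.0) = 8

8


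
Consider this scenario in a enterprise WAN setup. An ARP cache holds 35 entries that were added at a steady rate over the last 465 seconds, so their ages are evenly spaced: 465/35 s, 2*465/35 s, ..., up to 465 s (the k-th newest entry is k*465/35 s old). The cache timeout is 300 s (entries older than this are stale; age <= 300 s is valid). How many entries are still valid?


Ages are k * 465/35 s for k = 1..35 (spacing = 13.2857 s).
Entry k is valid iff k * 465/35 <= 300 iff k <= 35 * 300 / 465 = 22.5806
n_valid = floor(22.5806) = 22
(n_stale = 35 - 22 = 13)

22


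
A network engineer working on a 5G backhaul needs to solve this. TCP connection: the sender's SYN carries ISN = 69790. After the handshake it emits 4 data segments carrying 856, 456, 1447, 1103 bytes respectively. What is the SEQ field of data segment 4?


The SYN occupies sequence number ISN = 69790, so the first data byte is ISN + 1 = 69791.
SEQ of data segment i = (ISN + 1) + sum of payload sizes of segments 1..i-1.
Segment 1: SEQ = 69791, payload = 856 bytes
Segment 2: SEQ = 70647, payload = 456 bytes
Segment 3: SEQ = 71103, payload = 1447 bytes
Segment 4: SEQ = 72550, payload = 1103 bytes
SEQ of segment 4 = 69791 + 856 + 456 + 1447 = 72550

72550


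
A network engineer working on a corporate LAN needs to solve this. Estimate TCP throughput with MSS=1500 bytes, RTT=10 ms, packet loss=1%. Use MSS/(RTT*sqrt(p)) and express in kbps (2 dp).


Given: MSS = 1500 bytes, RTT = 10 ms, loss = 1%
RTT in seconds = 10 / 1000 = 0.01
Loss rate = 1% = 0.01
sqrt(loss) = sqrt(0.01) = 0.1
Throughput (bytes/s) = 1500 / (0.01 * 0.1) = 1500000.0000
Throughput (kbps) = 1500000.0000 * 8 / 1000 = 12000.000000 -> 12000.00 kbps (2 dp)

12000.00


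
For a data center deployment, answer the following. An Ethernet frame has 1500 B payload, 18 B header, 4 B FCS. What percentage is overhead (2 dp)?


Given: payload = 1500 B, header = 18 B, trailer = 4 B
Overhead bytes = header + trailer = 18 + 4 = 22
Total frame = payload + overhead = 1500 + 22 = 1522
Overhead % = 22 / 1522 * 100 = 1.4455% -> 1.45% (2 dp)

1.45


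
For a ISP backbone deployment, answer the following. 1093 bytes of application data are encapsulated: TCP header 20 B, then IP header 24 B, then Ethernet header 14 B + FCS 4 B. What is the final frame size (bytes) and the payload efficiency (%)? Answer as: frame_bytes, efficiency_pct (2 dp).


TCP segment = 1093 + 20 = 1113 B
IP packet = 1113 + 24 = 1137 B
Ethernet frame = 1137 + 14 + 4 = 1155 B
Efficiency = app / frame = 1093 / 1155 = 0.946320 = 94.6320% -> 94.63% (2 dp)

1155, 94.63


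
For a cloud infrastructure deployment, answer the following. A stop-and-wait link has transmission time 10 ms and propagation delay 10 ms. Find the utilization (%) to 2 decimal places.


Given: Ttrans = 10 ms, Tprop = 10 ms
RTT = 2 * Tprop = 2 * 10 = 20 ms
U = Ttrans / (Ttrans + RTT)
U = 10 / (10 + 20)
U = 10 / 30 = 0.333333
U% = 33.33%

33.33


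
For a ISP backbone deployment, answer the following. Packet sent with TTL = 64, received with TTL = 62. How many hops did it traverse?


Given: initial TTL = 64, received TTL = 62
Hops = initial TTL - received TTL
Hops = 64 - 62 = 2

2


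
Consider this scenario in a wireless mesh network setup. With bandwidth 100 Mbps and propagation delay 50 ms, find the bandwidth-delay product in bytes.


Given: bandwidth = 100 Mbps, delay = 50 ms
BDP in bits = 100 * 10^6 * 50 / 1000
BDP in bits = 5000000
BDP in bytes = 5000000 / 8 = 625000

625000


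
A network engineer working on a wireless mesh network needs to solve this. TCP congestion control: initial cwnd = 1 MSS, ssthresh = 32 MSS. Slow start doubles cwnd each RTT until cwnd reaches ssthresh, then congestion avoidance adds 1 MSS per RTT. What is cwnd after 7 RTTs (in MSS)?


RTT 0: cwnd = 1 MSS (initial)
RTT 1: cwnd = 2 MSS (slow start, doubled)
RTT 2: cwnd = 4 MSS (slow start, doubled)
RTT 3: cwnd = 8 MSS (slow start, doubled)
RTT 4: cwnd = 16 MSS (slow start, doubled)
RTT 5: cwnd = 32 MSS (slow start, doubled)
RTT 6: cwnd = 33 MSS (congestion avoidance, +1)
RTT 7: cwnd = 34 MSS (congestion avoidance, +1)

34


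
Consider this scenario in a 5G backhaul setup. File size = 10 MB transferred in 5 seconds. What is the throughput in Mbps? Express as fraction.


Given: file = 10 MB, time = 5 s
File in Mb = 10 * 8 = 80 Mb
Throughput = 80 / 5 Mbps
Throughput = 16 Mbps

16


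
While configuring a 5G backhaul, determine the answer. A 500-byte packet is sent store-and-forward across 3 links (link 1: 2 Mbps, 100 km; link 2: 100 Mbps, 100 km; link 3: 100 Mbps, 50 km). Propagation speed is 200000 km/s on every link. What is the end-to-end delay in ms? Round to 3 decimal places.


Packet = 500 bytes = 4000 bits. Store-and-forward: sum (t_trans + t_prop) per link.
Link 1: t_trans = 4000/(2*10^6) s = 2.0000 ms; t_prop = 100/200000 s = 0.5000 ms; subtotal = 2.5000 ms
Link 2: t_trans = 4000/(100*10^6) s = 0.0400 ms; t_prop = 100/200000 s = 0.5000 ms; subtotal = 0.5400 ms
Link 3: t_trans = 4000/(100*10^6) s = 0.0400 ms; t_prop = 50/200000 s = 0.2500 ms; subtotal = 0.2900 ms
End-to-end = 2.5000 + 0.5400 + 0.2900 = 3.3300 ms -> 3.330 ms (3 dp)

3.330


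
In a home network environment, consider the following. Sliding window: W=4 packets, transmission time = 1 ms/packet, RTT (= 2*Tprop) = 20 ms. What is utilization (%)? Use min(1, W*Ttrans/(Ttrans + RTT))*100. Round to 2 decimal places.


Given: W = 4, Ttrans = 1 ms, RTT = 20 ms (= 2 * Tprop, Tprop = 10 ms)
Cycle time = Ttrans + RTT = 1 + 20 = 21 ms (first packet sent until its ACK returns)
W * Ttrans = 4 * 1 = 4 ms of sending per cycle
W * Ttrans / (Ttrans + RTT) = 4 / 21 = 0.190476
U = min(1, 0.190476) = 0.190476
U% = 19.05%

19.05


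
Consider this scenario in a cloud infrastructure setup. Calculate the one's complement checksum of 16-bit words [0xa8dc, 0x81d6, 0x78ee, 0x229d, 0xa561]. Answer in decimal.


Given words: [0xa8dc, 0x81d6, 0x78ee, 0x229d, 0xa561]
Step 1: Sum all words
Raw sum = 43228 + 33238 + 30958 + 8861 + 42337 = 158622
Step 2: Fold carry: (27550 + 2) = 27552
One's complement = ~27552 & 0xFFFF = 37983

37983


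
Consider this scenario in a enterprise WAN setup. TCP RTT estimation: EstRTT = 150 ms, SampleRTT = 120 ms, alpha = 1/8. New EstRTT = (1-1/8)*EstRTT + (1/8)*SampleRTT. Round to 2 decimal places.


Given: EstRTT = 150 ms, SampleRTT = 120 ms, alpha = 1/8
New EstRTT = (1 - alpha) * EstRTT + alpha * SampleRTT
(7/8) * 150 = 131.25
(1/8) * 120 = 15
New EstRTT = 131.25 + 15 = 146.25 ms -> 146.25 ms (2 dp)

146.25


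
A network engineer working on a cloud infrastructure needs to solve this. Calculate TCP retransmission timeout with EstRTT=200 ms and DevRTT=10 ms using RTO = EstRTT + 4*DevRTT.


Given: EstRTT = 200 ms, DevRTT = 10 ms
Timeout = EstRTT + 4 * DevRTT
4 * DevRTT = 4 * 10 = 40
Timeout = 200 + 40 = 240 ms

240


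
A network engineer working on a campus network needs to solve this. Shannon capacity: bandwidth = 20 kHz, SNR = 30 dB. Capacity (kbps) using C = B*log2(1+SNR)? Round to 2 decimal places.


Given: B = 20 kHz, SNR = 30 dB
SNR linear = 10^(30/10) = 1000
1 + SNR = 1001
log2(1001) = 9.9672262588
C = 20 * 1000 * 9.9672262588 = 199344.5252 bps
C = 199.344525 kbps -> 199.34 kbps (2 dp)

199.34


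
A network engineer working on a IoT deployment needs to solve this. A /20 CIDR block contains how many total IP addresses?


Given: CIDR prefix /20
Host bits = 32 - 20 = 12
Total addresses = 2^12 = 4096

4096


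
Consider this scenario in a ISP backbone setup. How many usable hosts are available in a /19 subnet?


Given: subnet mask /19
Host bits = 32 - 19 = 13
Total addresses = 2^13 = 8192
Usable hosts = 8192 - 2 (network + broadcast) = 8190

8190


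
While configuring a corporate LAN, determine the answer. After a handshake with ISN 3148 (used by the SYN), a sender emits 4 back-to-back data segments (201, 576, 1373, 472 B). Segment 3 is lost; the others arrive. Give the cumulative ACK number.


SYN uses sequence number 3148; first data byte = ISN + 1 = 3149.
Segment 1: SEQ = 3149, len = 201 B, covers [3149, 3349]
Segment 2: SEQ = 3350, len = 576 B, covers [3350, 3925]
Segment 3: SEQ = 3926, len = 1373 B, covers [3926, 5298] [LOST]
Segment 4: SEQ = 5299, len = 472 B, covers [5299, 5770]
In-order data received: bytes [3149, 3925] (segments 1..2).
Segment 3 missing -> gap begins at byte 3926; later segments buffered out of order.
Cumulative ACK = next expected in-order byte = 3149 + 201 + 576 = 3926

3926


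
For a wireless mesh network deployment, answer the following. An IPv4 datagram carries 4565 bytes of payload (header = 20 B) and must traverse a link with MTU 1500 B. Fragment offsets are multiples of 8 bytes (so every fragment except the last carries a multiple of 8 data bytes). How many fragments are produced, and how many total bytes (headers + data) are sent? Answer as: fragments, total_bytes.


Max data per non-final fragment = floor((MTU - header)/8)*8 = floor((1500 - 20)/8)*8 = floor(1480/8)*8 = 1480 B
Final fragment needs no 8-byte alignment: it can carry up to MTU - header = 1480 B
Non-final fragments needed = ceil((payload - 1480) / 1480) = ceil(3085/1480) = ceil(2.0845) = 3
Number of fragments = 3 + 1 = 4
Fragment sizes (data): 3 * 1480 B + 125 B (last, 125 <= 1480 OK)
Total bytes sent = payload + n_frags * header = 4565 + 4*20 = 4565 + 80 = 4645 B

4, 4645


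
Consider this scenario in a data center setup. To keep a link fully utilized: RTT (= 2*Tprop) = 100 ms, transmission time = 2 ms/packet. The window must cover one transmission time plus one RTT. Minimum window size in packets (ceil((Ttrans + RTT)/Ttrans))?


Given: Ttrans = 2 ms, RTT = 100 ms (= 2 * Tprop, Tprop = 50 ms)
Time until first ACK returns = Ttrans + RTT = 2 + 100 = 102 ms
Need W * Ttrans >= Ttrans + RTT  ->  W >= (Ttrans + RTT) / Ttrans
(Ttrans + RTT) / Ttrans = 102 / 2 = 51
W_min = ceil(51) = 51

51


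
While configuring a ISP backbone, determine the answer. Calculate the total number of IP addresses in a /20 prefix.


Given: CIDR prefix /20
Host bits = 32 - 20 = 12
Total addresses = 2^12 = 4096

4096


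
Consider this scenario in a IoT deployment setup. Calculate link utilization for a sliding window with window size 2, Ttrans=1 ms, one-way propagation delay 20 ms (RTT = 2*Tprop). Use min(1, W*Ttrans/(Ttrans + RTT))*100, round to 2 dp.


Given: W = 2, Ttrans = 1 ms, RTT = 40 ms (= 2 * Tprop, Tprop = 20 ms)
Cycle time = Ttrans + RTT = 1 + 40 = 41 ms (first packet sent until its ACK returns)
W * Ttrans = 2 * 1 = 2 ms of sending per cycle
W * Ttrans / (Ttrans + RTT) = 2 / 41 = 0.048780
U = min(1, 0.048780) = 0.048780
U% = 4.88%

4.88


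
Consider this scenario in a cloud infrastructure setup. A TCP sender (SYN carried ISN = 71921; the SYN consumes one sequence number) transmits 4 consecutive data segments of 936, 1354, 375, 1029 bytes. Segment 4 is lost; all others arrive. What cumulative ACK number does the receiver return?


SYN uses sequence number 71921; first data byte = ISN + 1 = 71922.
Segment 1: SEQ = 71922, len = 936 B, covers [71922, 72857]
Segment 2: SEQ = 72858, len = 1354 B, covers [72858, 74211]
Segment 3: SEQ = 74212, len = 375 B, covers [74212, 74586]
Segment 4: SEQ = 74587, len = 1029 B, covers [74587, 75615] [LOST]
In-order data received: bytes [71922, 74586] (segments 1..3).
Segment 4 missing -> gap begins at byte 74587.
Cumulative ACK = next expected in-order byte = 71922 + 936 + 1354 + 375 = 74587

74587


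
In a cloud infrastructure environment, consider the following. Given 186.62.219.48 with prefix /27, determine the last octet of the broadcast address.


Given: IP = 186.62.219.48, prefix = /27
Host bits = 32 - 27 = 5
Network last octet = 48 AND mask = 32
Host part size = 2^5 - 1 = 31
Broadcast last octet = 32 OR 31 = 63

63


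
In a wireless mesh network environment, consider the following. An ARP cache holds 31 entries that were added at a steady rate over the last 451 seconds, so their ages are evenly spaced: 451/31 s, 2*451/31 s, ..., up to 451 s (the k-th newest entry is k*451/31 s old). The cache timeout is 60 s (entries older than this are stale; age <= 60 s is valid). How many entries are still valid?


Ages are k * 451/31 s for k = 1..31 (spacing = 14.5484 s).
Entry k is valid iff k * 451/31 <= 60 iff k <= 31 * 60 / 451 = 4.1242
n_valid = floor(4.1242) = 4
(n_stale = 31 - 4 = 27)

4
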